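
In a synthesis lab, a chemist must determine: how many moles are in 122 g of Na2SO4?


M(Na2SO4) = 142.05 g/mol
n = mass/M = 122/142.05 = 0.8589 mol

0.8589 mol


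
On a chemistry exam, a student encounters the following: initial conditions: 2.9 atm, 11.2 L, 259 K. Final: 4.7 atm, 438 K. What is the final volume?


P1V1/T1 = P2V2/T2
V2 = P1V1T2/(T1P2)
= 2.9×11.2×438/(259×4.7)
= 11.687 L

11.687 L


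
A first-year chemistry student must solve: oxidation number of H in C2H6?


H is +1 with nonmetals
Oxidation number: +1

+1


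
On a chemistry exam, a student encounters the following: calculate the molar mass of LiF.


M(LiF) = 1×6.94 + 1×19.0
= 6.94 + 19.0
= 25.94 g/mol

25.94 g/mol


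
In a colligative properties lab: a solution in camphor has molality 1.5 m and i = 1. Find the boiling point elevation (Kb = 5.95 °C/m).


ΔTb = Kb × m × i
= 5.95 × 1.5 × 1
= 8.925 °C

8.925 °C


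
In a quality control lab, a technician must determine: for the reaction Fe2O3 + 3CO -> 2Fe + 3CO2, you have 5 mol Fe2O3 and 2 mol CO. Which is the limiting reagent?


Mole ratio available / coefficient:
  Fe2O3: 5/1 = 5.000
  CO: 2/3 = 0.667
Smaller ratio is limiting.

CO


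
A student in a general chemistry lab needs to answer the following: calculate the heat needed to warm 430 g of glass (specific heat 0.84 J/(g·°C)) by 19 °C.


q = mcΔT = 430 × 0.84 × 19
= 6862.80 J

6862.80 J


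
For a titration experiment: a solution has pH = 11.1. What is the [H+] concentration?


[H+] = 10^(-pH) = 10^(-11.1)
= 7.94×10^-12 M

7.94×10^-12 M


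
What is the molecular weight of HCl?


M(HCl) = 1×1.008 + 1×35.45
= 1.01 + 35.45
= 36.46 g/mol

36.46 g/mol


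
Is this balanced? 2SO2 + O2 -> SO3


Equation: 2SO2 + O2 -> SO3
Check atoms: O: 6≠3, S: 2≠1
Not balanced

No, not balanced


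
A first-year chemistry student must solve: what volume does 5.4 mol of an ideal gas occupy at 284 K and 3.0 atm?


PV = nRT  (R = 0.08206 L·atm/(mol·K))
V = nRT/P = 5.4×0.08206×284/3.0
= 41.949 L

41.949 L


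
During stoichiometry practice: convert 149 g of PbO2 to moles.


M(PbO2) = 239.2 g/mol
n = mass/M = 149/239.2 = 0.6229 mol

0.6229 mol


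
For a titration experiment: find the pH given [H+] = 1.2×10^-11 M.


pH = -log10([H+]) = -log10(1.2×10^-11)
= 11 - log10(1.2)
= 11 - 0.08
= 10.92

10.92


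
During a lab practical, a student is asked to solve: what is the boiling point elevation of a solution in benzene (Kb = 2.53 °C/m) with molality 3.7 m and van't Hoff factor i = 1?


ΔTb = Kb × m × i
= 2.53 × 3.7 × 1
= 9.361 °C

9.361 °C


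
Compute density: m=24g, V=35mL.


ρ = mass/volume
= 24/35
= 0.686 g/mL

0.686 g/mL


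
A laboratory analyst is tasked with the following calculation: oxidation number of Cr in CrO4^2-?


x + 4(-2) = -2, so x = +6
Oxidation number: +6

+6


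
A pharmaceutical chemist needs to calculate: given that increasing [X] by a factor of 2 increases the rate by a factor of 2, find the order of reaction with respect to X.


rate ∝ [X]^n
2^n = 2 → n = 1
Order in X: 1

1


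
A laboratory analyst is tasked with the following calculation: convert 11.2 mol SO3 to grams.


M(SO3) = 80.07 g/mol
mass = n × M = 11.2 × 80.07 = 896.78 g

896.78 g


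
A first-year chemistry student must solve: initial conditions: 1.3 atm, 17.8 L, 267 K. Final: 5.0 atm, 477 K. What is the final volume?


P1V1/T1 = P2V2/T2
V2 = P1V1T2/(T1P2)
= 1.3×17.8×477/(267×5.0)
= 8.268 L

8.268 L


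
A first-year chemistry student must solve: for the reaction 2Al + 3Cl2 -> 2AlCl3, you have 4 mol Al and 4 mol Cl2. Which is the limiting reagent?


Mole ratio available / coefficient:
  Al: 4/2 = 2.000
  Cl2: 4/3 = 1.333
Smaller ratio is limiting.

Cl2


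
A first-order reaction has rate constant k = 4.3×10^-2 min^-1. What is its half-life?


t½ = ln2/k = 0.693147/(4.3×10^-2 min^-1)
= 16.12 min

16.12 min


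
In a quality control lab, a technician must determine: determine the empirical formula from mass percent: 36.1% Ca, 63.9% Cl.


Assume 100 g sample. Moles of each element:
  Ca: 36.1/40.08 = 0.901 mol
  Cl: 63.9/35.45 = 1.803 mol
Divide by smallest (0.901):
  Ca: 0.901/0.901 = 1.0
  Cl: 1.803/0.901 = 2.0
Empirical formula: CaCl2

CaCl2


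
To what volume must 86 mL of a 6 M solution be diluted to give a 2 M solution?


C1V1 = C2V2
6 × 86 = 2 × V2
V2 = 516/2 = 258.0 mL

258.0 mL


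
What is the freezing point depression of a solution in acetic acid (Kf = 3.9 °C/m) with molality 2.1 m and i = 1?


ΔTf = Kf × m × i
= 3.9 × 2.1 × 1
= 8.19 °C

8.19 °C


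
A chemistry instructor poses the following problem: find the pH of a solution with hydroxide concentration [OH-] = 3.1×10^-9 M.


pOH = -log10([OH-]) = -log10(3.1×10^-9)
= 9 - log10(3.1) = 8.51
pH = 14 - pOH = 14 - 8.51 = 5.49

5.49


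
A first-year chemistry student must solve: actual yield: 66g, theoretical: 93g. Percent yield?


% yield = actual/theoretical × 100
= 66/93 × 100
= 70.97%

70.97%


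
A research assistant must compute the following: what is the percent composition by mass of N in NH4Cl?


M(NH4Cl) = 1×14.01 + 4×1.008 + 1×35.45 = 53.492 g/mol
Mass of N = 1 × 14.01 = 14.01 g/mol
% N = 14.01/53.492 × 100 = 26.19%

26.19%


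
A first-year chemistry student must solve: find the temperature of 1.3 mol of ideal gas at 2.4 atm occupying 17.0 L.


PV = nRT  (R = 0.08206 L·atm/(mol·K))
T = PV/(nR) = 2.4×17.0/(1.3×0.08206)
= 40.80/0.106678
= 382.46 K

382.46 K


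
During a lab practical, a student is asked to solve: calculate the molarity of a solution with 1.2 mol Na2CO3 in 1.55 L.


M = n/V = 1.2/1.55 = 0.774 mol/L

0.774 M


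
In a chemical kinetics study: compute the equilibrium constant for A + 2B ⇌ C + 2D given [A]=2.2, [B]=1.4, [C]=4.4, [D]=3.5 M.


Kc = [C][D]^2/([A][B]^2)
= (4.4^1 × 3.5^2)/(2.2^1 × 1.4^2)
= 53.9/4.312
= 12.50

12.50


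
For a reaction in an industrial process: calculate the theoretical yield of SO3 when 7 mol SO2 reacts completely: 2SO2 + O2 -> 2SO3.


Mole ratio SO3:SO2 = 2:2
n(SO3) = 7 × 2/2 = 7.000 mol
mass = 7.000 × 80.07 = 560.49 g

560.49 g


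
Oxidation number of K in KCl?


Group 1 metal: +1
Oxidation number: +1

+1


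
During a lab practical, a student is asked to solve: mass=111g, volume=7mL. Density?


ρ = mass/volume
= 111/7
= 15.857 g/mL

15.857 g/mL


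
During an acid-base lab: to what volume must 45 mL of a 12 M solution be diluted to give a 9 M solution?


C1V1 = C2V2
12 × 45 = 9 × V2
V2 = 540/9 = 60.0 mL

60.0 mL


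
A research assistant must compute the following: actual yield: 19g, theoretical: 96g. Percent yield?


% yield = actual/theoretical × 100
= 19/96 × 100
= 19.79%

19.79%


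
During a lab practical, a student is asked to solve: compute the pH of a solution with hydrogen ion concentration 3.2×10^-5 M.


pH = -log10([H+]) = -log10(3.2×10^-5)
= 5 - log10(3.2)
= 5 - 0.51
= 4.49

4.49


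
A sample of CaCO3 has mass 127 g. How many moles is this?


M(CaCO3) = 100.09 g/mol
n = mass/M = 127/100.09 = 1.2689 mol

1.2689 mol


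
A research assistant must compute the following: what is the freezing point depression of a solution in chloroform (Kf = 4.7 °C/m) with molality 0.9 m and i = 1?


ΔTf = Kf × m × i
= 4.7 × 0.9 × 1
= 4.23 °C

4.23 °C


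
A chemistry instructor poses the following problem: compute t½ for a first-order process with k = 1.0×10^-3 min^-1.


t½ = ln2/k = 0.693147/(1.0×10^-3 min^-1)
= 693.1 min

693.1 min


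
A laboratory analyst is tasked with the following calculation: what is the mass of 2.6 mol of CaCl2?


M(CaCl2) = 110.98 g/mol
mass = n × M = 2.6 × 110.98 = 288.55 g

288.55 g


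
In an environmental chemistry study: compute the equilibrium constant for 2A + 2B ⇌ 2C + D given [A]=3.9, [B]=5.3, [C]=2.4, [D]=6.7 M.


Kc = [C]^2[D]/([A]^2[B]^2)
= (2.4^2 × 6.7^1)/(3.9^2 × 5.3^2)
= 38.592/427.2489
= 0.09033

0.09033


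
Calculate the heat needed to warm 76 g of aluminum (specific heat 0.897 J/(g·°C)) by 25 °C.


q = mcΔT = 76 × 0.897 × 25
= 1704.30 J

1704.30 J


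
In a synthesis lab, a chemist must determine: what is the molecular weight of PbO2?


M(PbO2) = 1×207.2 + 2×16.0
= 207.2 + 32.0
= 239.2 g/mol

239.2 g/mol


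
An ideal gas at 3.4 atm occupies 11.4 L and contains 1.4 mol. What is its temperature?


PV = nRT  (R = 0.08206 L·atm/(mol·K))
T = PV/(nR) = 3.4×11.4/(1.4×0.08206)
= 38.76/0.114884
= 337.38 K

337.38 K


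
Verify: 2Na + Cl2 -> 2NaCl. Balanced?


Equation: 2Na + Cl2 -> 2NaCl
Check atoms: Cl: 2=2, Na: 2=2
Balanced

Yes, balanced


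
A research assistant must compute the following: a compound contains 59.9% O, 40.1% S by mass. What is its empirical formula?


Assume 100 g sample. Moles of each element:
  O: 59.9/16.0 = 3.744 mol
  S: 40.1/32.07 = 1.25 mol
Divide by smallest (1.25):
  O: 3.744/1.25 = 3.0
  S: 1.25/1.25 = 1.0
Empirical formula: SO3

SO3


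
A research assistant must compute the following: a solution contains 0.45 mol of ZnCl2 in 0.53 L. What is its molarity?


M = n/V = 0.45/0.53 = 0.849 mol/L

0.849 M


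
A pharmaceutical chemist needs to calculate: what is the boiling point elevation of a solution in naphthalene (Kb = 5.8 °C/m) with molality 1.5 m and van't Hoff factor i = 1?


ΔTb = Kb × m × i
= 5.8 × 1.5 × 1
= 8.7 °C

8.7 °C


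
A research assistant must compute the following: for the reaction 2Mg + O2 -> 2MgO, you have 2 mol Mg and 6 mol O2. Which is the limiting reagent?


Mole ratio available / coefficient:
  Mg: 2/2 = 1.000
  O2: 6/1 = 6.000
Smaller ratio is limiting.

Mg


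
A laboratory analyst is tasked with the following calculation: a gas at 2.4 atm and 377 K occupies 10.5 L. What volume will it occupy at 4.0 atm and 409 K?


P1V1/T1 = P2V2/T2
V2 = P1V1T2/(T1P2)
= 2.4×10.5×409/(377×4.0)
= 6.835 L

6.835 L


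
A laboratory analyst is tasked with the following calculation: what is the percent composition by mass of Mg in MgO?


M(MgO) = 1×24.31 + 1×16.0 = 40.31 g/mol
Mass of Mg = 1 × 24.31 = 24.31 g/mol
% Mg = 24.31/40.31 × 100 = 60.31%

60.31%


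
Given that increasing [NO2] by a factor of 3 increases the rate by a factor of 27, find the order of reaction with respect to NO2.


rate ∝ [NO2]^n
3^n = 27 → n = 3
Order in NO2: 3

3


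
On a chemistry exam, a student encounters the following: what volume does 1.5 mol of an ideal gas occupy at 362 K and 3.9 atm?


PV = nRT  (R = 0.08206 L·atm/(mol·K))
V = nRT/P = 1.5×0.08206×362/3.9
= 11.425 L

11.425 L


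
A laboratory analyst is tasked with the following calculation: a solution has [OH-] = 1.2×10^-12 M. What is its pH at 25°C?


pOH = -log10([OH-]) = -log10(1.2×10^-12)
= 12 - log10(1.2) = 11.92
pH = 14 - pOH = 14 - 11.92 = 2.08

2.08


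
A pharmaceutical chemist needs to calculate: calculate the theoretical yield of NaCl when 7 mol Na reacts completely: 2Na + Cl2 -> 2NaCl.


Mole ratio NaCl:Na = 2:2
n(NaCl) = 7 × 2/2 = 7.000 mol
mass = 7.000 × 58.44 = 409.08 g

409.08 g


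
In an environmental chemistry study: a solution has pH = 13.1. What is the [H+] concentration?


[H+] = 10^(-pH) = 10^(-13.1)
= 7.94×10^-14 M

7.94×10^-14 M


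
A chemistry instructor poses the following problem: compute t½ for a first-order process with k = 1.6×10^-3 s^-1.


t½ = ln2/k = 0.693147/(1.6×10^-3 s^-1)
= 433.2 s

433.2 s


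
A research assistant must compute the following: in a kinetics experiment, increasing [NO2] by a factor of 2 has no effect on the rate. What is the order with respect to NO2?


rate ∝ [NO2]^n
rate ∝ [NO2]^0
Order in NO2: 0

0


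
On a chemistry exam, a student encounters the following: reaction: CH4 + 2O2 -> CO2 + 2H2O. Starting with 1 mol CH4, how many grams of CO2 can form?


Mole ratio CO2:CH4 = 1:1
n(CO2) = 1 × 1/1 = 1.000 mol
mass = 1.000 × 44.01 = 44.01 g

44.01 g


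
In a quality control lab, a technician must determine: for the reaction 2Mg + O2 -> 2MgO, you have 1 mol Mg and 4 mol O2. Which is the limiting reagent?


Mole ratio available / coefficient:
  Mg: 1/2 = 0.500
  O2: 4/1 = 4.000
Smaller ratio is limiting.

Mg


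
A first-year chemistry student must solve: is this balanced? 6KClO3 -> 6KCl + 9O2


Equation: 6KClO3 -> 6KCl + 9O2
Check atoms: Cl: 6=6, K: 6=6, O: 18=18
Balanced

Yes, balanced


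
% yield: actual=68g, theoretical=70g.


% yield = actual/theoretical × 100
= 68/70 × 100
= 97.14%

97.14%


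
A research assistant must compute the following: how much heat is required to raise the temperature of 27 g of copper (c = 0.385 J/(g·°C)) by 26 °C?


q = mcΔT = 27 × 0.385 × 26
= 270.27 J

270.27 J


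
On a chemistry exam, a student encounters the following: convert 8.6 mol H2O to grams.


M(H2O) = 18.02 g/mol
mass = n × M = 8.6 × 18.02 = 154.97 g

154.97 g


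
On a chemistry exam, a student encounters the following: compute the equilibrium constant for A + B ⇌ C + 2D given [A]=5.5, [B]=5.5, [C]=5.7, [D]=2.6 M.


Kc = [C][D]^2/([A][B])
= (5.7^1 × 2.6^2)/(5.5^1 × 5.5^1)
= 38.532/30.25
= 1.274

1.274


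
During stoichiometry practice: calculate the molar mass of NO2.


M(NO2) = 1×14.01 + 2×16.0
= 14.01 + 32.0
= 46.01 g/mol

46.01 g/mol


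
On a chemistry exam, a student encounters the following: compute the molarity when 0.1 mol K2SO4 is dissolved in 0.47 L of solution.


M = n/V = 0.1/0.47 = 0.213 mol/L

0.213 M


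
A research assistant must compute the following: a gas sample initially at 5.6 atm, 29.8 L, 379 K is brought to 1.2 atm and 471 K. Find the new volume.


P1V1/T1 = P2V2/T2
V2 = P1V1T2/(T1P2)
= 5.6×29.8×471/(379×1.2)
= 172.824 L

172.824 L


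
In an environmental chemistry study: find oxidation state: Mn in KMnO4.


(+1) + x + 4(-2) = 0, so x = +7
Oxidation number: +7

+7


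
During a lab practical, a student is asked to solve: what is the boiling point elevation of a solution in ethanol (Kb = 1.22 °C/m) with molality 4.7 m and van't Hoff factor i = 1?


ΔTb = Kb × m × i
= 1.22 × 4.7 × 1
= 5.734 °C

5.734 °C


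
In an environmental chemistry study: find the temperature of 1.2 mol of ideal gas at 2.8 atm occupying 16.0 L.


PV = nRT  (R = 0.08206 L·atm/(mol·K))
T = PV/(nR) = 2.8×16.0/(1.2×0.08206)
= 44.80/0.098472
= 454.95 K

454.95 K


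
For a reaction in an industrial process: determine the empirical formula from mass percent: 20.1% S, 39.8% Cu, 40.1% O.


Assume 100 g sample. Moles of each element:
  S: 20.1/32.07 = 0.627 mol
  Cu: 39.8/63.55 = 0.626 mol
  O: 40.1/16.0 = 2.506 mol
Divide by smallest (0.626):
  S: 0.627/0.626 = 1.0
  Cu: 0.626/0.626 = 1.0
  O: 2.506/0.626 = 4.0
Empirical formula: CuSO4

CuSO4


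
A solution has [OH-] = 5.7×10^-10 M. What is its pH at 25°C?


pOH = -log10([OH-]) = -log10(5.7×10^-10)
= 10 - log10(5.7) = 9.24
pH = 14 - pOH = 14 - 9.24 = 4.76

4.76


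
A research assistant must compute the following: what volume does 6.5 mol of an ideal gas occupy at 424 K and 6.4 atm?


PV = nRT  (R = 0.08206 L·atm/(mol·K))
V = nRT/P = 6.5×0.08206×424/6.4
= 35.337 L

35.337 L


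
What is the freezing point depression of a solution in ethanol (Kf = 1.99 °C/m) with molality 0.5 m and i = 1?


ΔTf = Kf × m × i
= 1.99 × 0.5 × 1
= 0.995 °C

0.995 °C


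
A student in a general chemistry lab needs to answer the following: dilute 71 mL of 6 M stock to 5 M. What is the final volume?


C1V1 = C2V2
6 × 71 = 5 × V2
V2 = 426/5 = 85.2 mL

85.2 mL


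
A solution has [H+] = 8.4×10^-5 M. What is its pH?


pH = -log10([H+]) = -log10(8.4×10^-5)
= 5 - log10(8.4)
= 5 - 0.92
= 4.08

4.08


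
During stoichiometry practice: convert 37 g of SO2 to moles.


M(SO2) = 64.07 g/mol
n = mass/M = 37/64.07 = 0.5775 mol

0.5775 mol


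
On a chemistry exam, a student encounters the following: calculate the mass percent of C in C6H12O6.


M(C6H12O6) = 6×12.01 + 12×1.008 + 6×16.0 = 180.156 g/mol
Mass of C = 6 × 12.01 = 72.06 g/mol
% C = 72.06/180.156 × 100 = 40.00%

40.00%


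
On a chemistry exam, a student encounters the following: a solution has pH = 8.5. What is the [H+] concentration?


[H+] = 10^(-pH) = 10^(-8.5)
= 3.16×10^-9 M

3.16×10^-9 M


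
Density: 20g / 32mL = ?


ρ = mass/volume
= 20/32
= 0.625 g/mL

0.625 g/mL


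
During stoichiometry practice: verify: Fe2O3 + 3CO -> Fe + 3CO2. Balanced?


Equation: Fe2O3 + 3CO -> Fe + 3CO2
Check atoms: C: 3=3, Fe: 2≠1, O: 6=6
Not balanced

No, not balanced


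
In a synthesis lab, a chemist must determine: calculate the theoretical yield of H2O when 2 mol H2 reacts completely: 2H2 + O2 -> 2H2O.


Mole ratio H2O:H2 = 2:2
n(H2O) = 2 × 2/2 = 2.000 mol
mass = 2.000 × 18.02 = 36.04 g

36.04 g


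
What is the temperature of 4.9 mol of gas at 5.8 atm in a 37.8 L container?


PV = nRT  (R = 0.08206 L·atm/(mol·K))
T = PV/(nR) = 5.8×37.8/(4.9×0.08206)
= 219.24/0.402094
= 545.25 K

545.25 K


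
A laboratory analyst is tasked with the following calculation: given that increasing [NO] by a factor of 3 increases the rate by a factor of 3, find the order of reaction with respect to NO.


rate ∝ [NO]^n
3^n = 3 → n = 1
Order in NO: 1

1


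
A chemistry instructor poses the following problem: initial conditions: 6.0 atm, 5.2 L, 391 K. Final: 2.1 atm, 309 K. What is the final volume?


P1V1/T1 = P2V2/T2
V2 = P1V1T2/(T1P2)
= 6.0×5.2×309/(391×2.1)
= 11.741 L

11.741 L


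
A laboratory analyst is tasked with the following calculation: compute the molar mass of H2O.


M(H2O) = 2×1.008 + 1×16.0
= 2.02 + 16.0
= 18.02 g/mol

18.02 g/mol


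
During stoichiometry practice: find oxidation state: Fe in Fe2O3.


2x + 3(-2) = 0, so x = +3
Oxidation number: +3

+3


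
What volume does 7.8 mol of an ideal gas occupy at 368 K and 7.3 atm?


PV = nRT  (R = 0.08206 L·atm/(mol·K))
V = nRT/P = 7.8×0.08206×368/7.3
= 32.266 L

32.266 L


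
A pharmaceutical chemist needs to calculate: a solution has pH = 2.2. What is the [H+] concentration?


[H+] = 10^(-pH) = 10^(-2.2)
= 6.31×10^-3 M

6.31×10^-3 M


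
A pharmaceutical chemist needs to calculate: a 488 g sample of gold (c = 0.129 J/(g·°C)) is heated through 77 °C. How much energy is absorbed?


q = mcΔT = 488 × 0.129 × 77
= 4847.30 J

4847.30 J


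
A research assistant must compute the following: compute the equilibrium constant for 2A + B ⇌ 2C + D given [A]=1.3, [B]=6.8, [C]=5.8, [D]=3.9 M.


Kc = [C]^2[D]/([A]^2[B])
= (5.8^2 × 3.9^1)/(1.3^2 × 6.8^1)
= 131.196/11.492
= 11.42

11.42


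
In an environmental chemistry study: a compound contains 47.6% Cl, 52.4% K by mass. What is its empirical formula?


Assume 100 g sample. Moles of each element:
  Cl: 47.6/35.45 = 1.343 mol
  K: 52.4/39.1 = 1.34 mol
Divide by smallest (1.34):
  Cl: 1.343/1.34 = 1.0
  K: 1.34/1.34 = 1.0
Empirical formula: KCl

KCl


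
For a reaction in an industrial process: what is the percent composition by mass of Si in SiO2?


M(SiO2) = 1×28.09 + 2×16.0 = 60.09 g/mol
Mass of Si = 1 × 28.09 = 28.09 g/mol
% Si = 28.09/60.09 × 100 = 46.75%

46.75%


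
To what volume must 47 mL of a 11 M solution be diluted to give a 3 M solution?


C1V1 = C2V2
11 × 47 = 3 × V2
V2 = 517/3 = 172.33 mL

172.33 mL


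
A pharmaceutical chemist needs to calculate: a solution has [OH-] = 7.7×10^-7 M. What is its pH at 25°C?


pOH = -log10([OH-]) = -log10(7.7×10^-7)
= 7 - log10(7.7) = 6.11
pH = 14 - pOH = 14 - 6.11 = 7.89

7.89


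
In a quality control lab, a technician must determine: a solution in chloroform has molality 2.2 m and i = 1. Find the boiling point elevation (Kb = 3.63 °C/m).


ΔTb = Kb × m × i
= 3.63 × 2.2 × 1
= 7.986 °C

7.986 °C


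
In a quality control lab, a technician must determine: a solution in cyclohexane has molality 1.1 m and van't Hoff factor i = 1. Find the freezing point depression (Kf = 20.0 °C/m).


ΔTf = Kf × m × i
= 20.0 × 1.1 × 1
= 22.0 °C

22.0 °C


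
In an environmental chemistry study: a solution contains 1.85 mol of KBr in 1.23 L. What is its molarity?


M = n/V = 1.85/1.23 = 1.504 mol/L

1.504 M


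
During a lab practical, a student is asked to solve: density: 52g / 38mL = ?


ρ = mass/volume
= 52/38
= 1.368 g/mL

1.368 g/mL


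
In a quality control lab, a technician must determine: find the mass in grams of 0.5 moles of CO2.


M(CO2) = 44.01 g/mol
mass = n × M = 0.5 × 44.01 = 22.01 g

22.01 g


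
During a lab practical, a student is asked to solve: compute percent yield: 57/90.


% yield = actual/theoretical × 100
= 57/90 × 100
= 63.33%

63.33%


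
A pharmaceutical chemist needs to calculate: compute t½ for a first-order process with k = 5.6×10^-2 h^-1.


t½ = ln2/k = 0.693147/(5.6×10^-2 h^-1)
= 12.38 h

12.38 h


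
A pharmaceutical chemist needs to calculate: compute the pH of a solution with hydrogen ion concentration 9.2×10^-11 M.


pH = -log10([H+]) = -log10(9.2×10^-11)
= 11 - log10(9.2)
= 11 - 0.96
= 10.04

10.04


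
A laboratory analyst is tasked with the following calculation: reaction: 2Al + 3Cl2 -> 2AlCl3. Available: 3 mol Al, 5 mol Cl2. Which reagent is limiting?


Mole ratio available / coefficient:
  Al: 3/2 = 1.500
  Cl2: 5/3 = 1.667
Smaller ratio is limiting.

Al


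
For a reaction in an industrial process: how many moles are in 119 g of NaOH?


M(NaOH) = 40.0 g/mol
n = mass/M = 119/40.0 = 2.975 mol

2.975 mol


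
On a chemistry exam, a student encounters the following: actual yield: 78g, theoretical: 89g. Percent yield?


% yield = actual/theoretical × 100
= 78/89 × 100
= 87.64%

87.64%


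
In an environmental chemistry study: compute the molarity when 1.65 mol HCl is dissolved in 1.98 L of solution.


M = n/V = 1.65/1.98 = 0.833 mol/L

0.833 M


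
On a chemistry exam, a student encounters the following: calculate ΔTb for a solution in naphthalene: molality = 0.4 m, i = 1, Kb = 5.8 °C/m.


ΔTb = Kb × m × i
= 5.8 × 0.4 × 1
= 2.32 °C

2.32 °C


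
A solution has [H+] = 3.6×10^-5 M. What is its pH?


pH = -log10([H+]) = -log10(3.6×10^-5)
= 5 - log10(3.6)
= 5 - 0.56
= 4.44

4.44


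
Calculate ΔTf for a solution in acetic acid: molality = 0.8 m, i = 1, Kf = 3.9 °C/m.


ΔTf = Kf × m × i
= 3.9 × 0.8 × 1
= 3.12 °C

3.12 °C


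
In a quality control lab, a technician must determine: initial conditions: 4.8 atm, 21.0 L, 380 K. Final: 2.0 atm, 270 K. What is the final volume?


P1V1/T1 = P2V2/T2
V2 = P1V1T2/(T1P2)
= 4.8×21.0×270/(380×2.0)
= 35.811 L

35.811 L


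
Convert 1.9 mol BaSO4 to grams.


M(BaSO4) = 233.4 g/mol
mass = n × M = 1.9 × 233.4 = 443.46 g

443.46 g


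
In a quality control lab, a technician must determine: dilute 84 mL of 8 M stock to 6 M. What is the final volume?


C1V1 = C2V2
8 × 84 = 6 × V2
V2 = 672/6 = 112.0 mL

112.0 mL


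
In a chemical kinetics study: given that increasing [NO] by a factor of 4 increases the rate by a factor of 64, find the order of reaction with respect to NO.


rate ∝ [NO]^n
4^n = 64 → n = 3
Order in NO: 3

3


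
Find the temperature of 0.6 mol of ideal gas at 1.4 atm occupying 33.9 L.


PV = nRT  (R = 0.08206 L·atm/(mol·K))
T = PV/(nR) = 1.4×33.9/(0.6×0.08206)
= 47.46/0.049236
= 963.93 K

963.93 K


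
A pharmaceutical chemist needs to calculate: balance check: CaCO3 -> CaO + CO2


Equation: CaCO3 -> CaO + CO2
Check atoms: C: 1=1, Ca: 1=1, O: 3=3
Balanced

Yes, balanced


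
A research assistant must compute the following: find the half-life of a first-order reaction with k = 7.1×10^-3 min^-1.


t½ = ln2/k = 0.693147/(7.1×10^-3 min^-1)
= 97.63 min

97.63 min


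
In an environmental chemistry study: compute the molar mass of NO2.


M(NO2) = 1×14.01 + 2×16.0
= 14.01 + 32.0
= 46.01 g/mol

46.01 g/mol


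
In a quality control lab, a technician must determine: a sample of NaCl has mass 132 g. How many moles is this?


M(NaCl) = 58.44 g/mol
n = mass/M = 132/58.44 = 2.2587 mol

2.2587 mol


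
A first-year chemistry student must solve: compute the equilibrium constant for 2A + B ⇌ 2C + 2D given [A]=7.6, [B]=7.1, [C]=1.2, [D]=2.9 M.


Kc = [C]^2[D]^2/([A]^2[B])
= (1.2^2 × 2.9^2)/(7.6^2 × 7.1^1)
= 12.1104/410.096
= 0.02953

0.02953


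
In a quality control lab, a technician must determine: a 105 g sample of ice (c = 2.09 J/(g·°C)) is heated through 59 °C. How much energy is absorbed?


q = mcΔT = 105 × 2.09 × 59
= 12947.55 J

12947.55 J


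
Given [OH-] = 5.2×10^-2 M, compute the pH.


pOH = -log10([OH-]) = -log10(5.2×10^-2)
= 2 - log10(5.2) = 1.28
pH = 14 - pOH = 14 - 1.28 = 12.72

12.72


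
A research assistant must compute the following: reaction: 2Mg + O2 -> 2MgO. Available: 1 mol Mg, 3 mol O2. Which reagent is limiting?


Mole ratio available / coefficient:
  Mg: 1/2 = 0.500
  O2: 3/1 = 3.000
Smaller ratio is limiting.

Mg


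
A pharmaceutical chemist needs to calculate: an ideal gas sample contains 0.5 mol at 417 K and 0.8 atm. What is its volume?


PV = nRT  (R = 0.08206 L·atm/(mol·K))
V = nRT/P = 0.5×0.08206×417/0.8
= 21.387 L

21.387 L


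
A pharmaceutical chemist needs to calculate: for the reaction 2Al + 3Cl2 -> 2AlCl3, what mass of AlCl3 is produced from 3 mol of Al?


Mole ratio AlCl3:Al = 2:2
n(AlCl3) = 3 × 2/2 = 3.000 mol
mass = 3.000 × 133.33 = 399.99 g

399.99 g


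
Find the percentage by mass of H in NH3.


M(NH3) = 1×14.01 + 3×1.008 = 17.034 g/mol
Mass of H = 3 × 1.008 = 3.024 g/mol
% H = 3.024/17.034 × 100 = 17.75%

17.75%


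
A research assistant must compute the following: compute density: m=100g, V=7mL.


ρ = mass/volume
= 100/7
= 14.286 g/mL

14.286 g/mL


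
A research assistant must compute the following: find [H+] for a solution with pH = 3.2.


[H+] = 10^(-pH) = 10^(-3.2)
= 6.31×10^-4 M

6.31×10^-4 M


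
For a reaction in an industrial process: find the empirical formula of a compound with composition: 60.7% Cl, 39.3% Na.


Assume 100 g sample. Moles of each element:
  Cl: 60.7/35.45 = 1.712 mol
  Na: 39.3/22.99 = 1.709 mol
Divide by smallest (1.709):
  Cl: 1.712/1.709 = 1.0
  Na: 1.709/1.709 = 1.0
Empirical formula: NaCl

NaCl


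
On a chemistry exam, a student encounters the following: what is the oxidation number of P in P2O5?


2x + 5(-2) = 0, so x = +5
Oxidation number: +5

+5


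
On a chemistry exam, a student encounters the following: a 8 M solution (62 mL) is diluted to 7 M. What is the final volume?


C1V1 = C2V2
8 × 62 = 7 × V2
V2 = 496/7 = 70.86 mL

70.86 mL


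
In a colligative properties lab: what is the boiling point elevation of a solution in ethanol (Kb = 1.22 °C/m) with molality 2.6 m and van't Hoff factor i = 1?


ΔTb = Kb × m × i
= 1.22 × 2.6 × 1
= 3.172 °C

3.172 °C


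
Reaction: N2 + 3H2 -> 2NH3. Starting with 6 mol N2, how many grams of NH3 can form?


Mole ratio NH3:N2 = 2:1
n(NH3) = 6 × 2/1 = 12.000 mol
mass = 12.000 × 17.03 = 204.36 g

204.36 g


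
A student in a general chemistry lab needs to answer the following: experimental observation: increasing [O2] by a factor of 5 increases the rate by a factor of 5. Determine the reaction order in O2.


rate ∝ [O2]^n
5^n = 5 → n = 1
Order in O2: 1

1


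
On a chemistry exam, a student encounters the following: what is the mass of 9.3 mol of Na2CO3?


M(Na2CO3) = 105.99 g/mol
mass = n × M = 9.3 × 105.99 = 985.71 g

985.71 g


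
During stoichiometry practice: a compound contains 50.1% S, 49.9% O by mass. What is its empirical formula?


Assume 100 g sample. Moles of each element:
  S: 50.1/32.07 = 1.562 mol
  O: 49.9/16.0 = 3.119 mol
Divide by smallest (1.562):
  S: 1.562/1.562 = 1.0
  O: 3.119/1.562 = 2.0
Empirical formula: SO2

SO2


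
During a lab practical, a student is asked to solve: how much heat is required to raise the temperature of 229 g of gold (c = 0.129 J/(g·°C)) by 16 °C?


q = mcΔT = 229 × 0.129 × 16
= 472.66 J

472.66 J


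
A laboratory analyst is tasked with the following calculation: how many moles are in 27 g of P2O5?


M(P2O5) = 141.94 g/mol
n = mass/M = 27/141.94 = 0.1902 mol

0.1902 mol


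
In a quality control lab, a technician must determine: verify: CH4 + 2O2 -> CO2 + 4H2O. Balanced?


Equation: CH4 + 2O2 -> CO2 + 4H2O
Check atoms: C: 1=1, H: 4≠8, O: 4≠6
Not balanced

No, not balanced


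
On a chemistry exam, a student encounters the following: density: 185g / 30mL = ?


ρ = mass/volume
= 185/30
= 6.167 g/mL

6.167 g/mL


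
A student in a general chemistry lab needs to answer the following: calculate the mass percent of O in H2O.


M(H2O) = 2×1.008 + 1×16.0 = 18.016 g/mol
Mass of O = 1 × 16.0 = 16.00 g/mol
% O = 16.00/18.016 × 100 = 88.81%

88.81%


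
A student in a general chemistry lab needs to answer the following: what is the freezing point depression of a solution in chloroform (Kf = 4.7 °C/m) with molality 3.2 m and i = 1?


ΔTf = Kf × m × i
= 4.7 × 3.2 × 1
= 15.04 °C

15.04 °C


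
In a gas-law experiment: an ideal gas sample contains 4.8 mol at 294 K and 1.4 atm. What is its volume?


PV = nRT  (R = 0.08206 L·atm/(mol·K))
V = nRT/P = 4.8×0.08206×294/1.4
= 82.716 L

82.716 L


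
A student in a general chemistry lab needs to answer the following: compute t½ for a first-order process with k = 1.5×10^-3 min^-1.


t½ = ln2/k = 0.693147/(1.5×10^-3 min^-1)
= 462.1 min

462.1 min


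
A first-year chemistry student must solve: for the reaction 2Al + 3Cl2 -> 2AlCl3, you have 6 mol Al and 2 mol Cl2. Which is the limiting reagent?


Mole ratio available / coefficient:
  Al: 6/2 = 3.000
  Cl2: 2/3 = 0.667
Smaller ratio is limiting.

Cl2


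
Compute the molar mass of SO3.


M(SO3) = 1×32.07 + 3×16.0
= 32.07 + 48.0
= 80.07 g/mol

80.07 g/mol


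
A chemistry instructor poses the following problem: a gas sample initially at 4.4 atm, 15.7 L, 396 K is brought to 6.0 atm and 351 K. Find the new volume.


P1V1/T1 = P2V2/T2
V2 = P1V1T2/(T1P2)
= 4.4×15.7×351/(396×6.0)
= 10.205 L

10.205 L


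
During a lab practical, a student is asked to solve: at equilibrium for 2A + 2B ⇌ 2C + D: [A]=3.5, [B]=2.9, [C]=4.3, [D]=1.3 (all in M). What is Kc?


Kc = [C]^2[D]/([A]^2[B]^2)
= (4.3^2 × 1.3^1)/(3.5^2 × 2.9^2)
= 24.037/103.0225
= 0.2333

0.2333


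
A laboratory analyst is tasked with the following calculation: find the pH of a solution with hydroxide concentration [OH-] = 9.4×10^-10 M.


pOH = -log10([OH-]) = -log10(9.4×10^-10)
= 10 - log10(9.4) = 9.03
pH = 14 - pOH = 14 - 9.03 = 4.97

4.97


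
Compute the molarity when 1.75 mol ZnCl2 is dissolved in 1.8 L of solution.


M = n/V = 1.75/1.8 = 0.972 mol/L

0.972 M


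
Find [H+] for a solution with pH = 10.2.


[H+] = 10^(-pH) = 10^(-10.2)
= 6.31×10^-11 M

6.31×10^-11 M


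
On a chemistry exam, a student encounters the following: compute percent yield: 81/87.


% yield = actual/theoretical × 100
= 81/87 × 100
= 93.1%

93.1%


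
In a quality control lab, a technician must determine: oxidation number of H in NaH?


H with a metal (hydride): -1
Oxidation number: -1

-1


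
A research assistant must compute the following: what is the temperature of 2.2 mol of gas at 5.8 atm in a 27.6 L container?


PV = nRT  (R = 0.08206 L·atm/(mol·K))
T = PV/(nR) = 5.8×27.6/(2.2×0.08206)
= 160.08/0.180532
= 886.71 K

886.71 K


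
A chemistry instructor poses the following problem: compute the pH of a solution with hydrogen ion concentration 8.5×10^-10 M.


pH = -log10([H+]) = -log10(8.5×10^-10)
= 10 - log10(8.5)
= 10 - 0.93
= 9.07

9.07


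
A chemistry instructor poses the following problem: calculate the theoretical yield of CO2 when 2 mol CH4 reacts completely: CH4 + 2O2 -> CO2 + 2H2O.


Mole ratio CO2:CH4 = 1:1
n(CO2) = 2 × 1/1 = 2.000 mol
mass = 2.000 × 44.01 = 88.02 g

88.02 g


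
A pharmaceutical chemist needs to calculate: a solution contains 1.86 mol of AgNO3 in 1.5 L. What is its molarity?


M = n/V = 1.86/1.5 = 1.240 mol/L

1.240 M


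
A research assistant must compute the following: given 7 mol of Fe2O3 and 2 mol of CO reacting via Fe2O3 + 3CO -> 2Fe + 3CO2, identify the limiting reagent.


Mole ratio available / coefficient:
  Fe2O3: 7/1 = 7.000
  CO: 2/3 = 0.667
Smaller ratio is limiting.

CO


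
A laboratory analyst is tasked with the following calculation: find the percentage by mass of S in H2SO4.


M(H2SO4) = 2×1.008 + 1×32.07 + 4×16.0 = 98.086 g/mol
Mass of S = 1 × 32.07 = 32.07 g/mol
% S = 32.07/98.086 × 100 = 32.70%

32.70%


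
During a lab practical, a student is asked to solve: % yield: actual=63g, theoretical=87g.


% yield = actual/theoretical × 100
= 63/87 × 100
= 72.41%

72.41%


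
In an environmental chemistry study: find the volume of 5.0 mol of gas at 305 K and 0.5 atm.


PV = nRT  (R = 0.08206 L·atm/(mol·K))
V = nRT/P = 5.0×0.08206×305/0.5
= 250.283 L

250.283 L


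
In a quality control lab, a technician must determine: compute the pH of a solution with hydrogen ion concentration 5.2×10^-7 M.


pH = -log10([H+]) = -log10(5.2×10^-7)
= 7 - log10(5.2)
= 7 - 0.72
= 6.28

6.28


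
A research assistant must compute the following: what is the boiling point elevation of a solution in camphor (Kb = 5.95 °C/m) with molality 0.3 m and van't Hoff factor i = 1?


ΔTb = Kb × m × i
= 5.95 × 0.3 × 1
= 1.785 °C

1.785 °C


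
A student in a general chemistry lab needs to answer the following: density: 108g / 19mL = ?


ρ = mass/volume
= 108/19
= 5.684 g/mL

5.684 g/mL


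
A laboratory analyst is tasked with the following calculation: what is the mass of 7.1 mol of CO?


M(CO) = 28.01 g/mol
mass = n × M = 7.1 × 28.01 = 198.87 g

198.87 g


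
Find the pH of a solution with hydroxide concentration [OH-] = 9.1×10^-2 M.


pOH = -log10([OH-]) = -log10(9.1×10^-2)
= 2 - log10(9.1) = 1.04
pH = 14 - pOH = 14 - 1.04 = 12.96

12.96


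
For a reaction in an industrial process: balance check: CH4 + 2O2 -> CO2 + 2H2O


Equation: CH4 + 2O2 -> CO2 + 2H2O
Check atoms: C: 1=1, H: 4=4, O: 4=4
Balanced

Yes, balanced


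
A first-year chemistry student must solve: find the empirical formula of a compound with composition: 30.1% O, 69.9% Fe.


Assume 100 g sample. Moles of each element:
  O: 30.1/16.0 = 1.881 mol
  Fe: 69.9/55.85 = 1.252 mol
Divide by smallest (1.252):
  O: 1.881/1.252 = 1.5
  Fe: 1.252/1.252 = 1.0
Multiply all ratios by 2 to obtain whole numbers.
Empirical formula: Fe2O3

Fe2O3


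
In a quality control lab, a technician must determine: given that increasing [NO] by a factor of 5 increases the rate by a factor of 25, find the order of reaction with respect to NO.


rate ∝ [NO]^n
5^n = 25 → n = 2
Order in NO: 2

2


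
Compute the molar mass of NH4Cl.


M(NH4Cl) = 1×14.01 + 4×1.008 + 1×35.45
= 14.01 + 4.03 + 35.45
= 53.49 g/mol

53.49 g/mol


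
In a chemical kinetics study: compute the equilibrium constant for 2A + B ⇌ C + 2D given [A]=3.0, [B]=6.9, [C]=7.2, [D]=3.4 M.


Kc = [C][D]^2/([A]^2[B])
= (7.2^1 × 3.4^2)/(3.0^2 × 6.9^1)
= 83.232/62.1
= 1.340

1.340


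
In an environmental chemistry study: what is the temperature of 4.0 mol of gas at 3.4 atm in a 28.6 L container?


PV = nRT  (R = 0.08206 L·atm/(mol·K))
T = PV/(nR) = 3.4×28.6/(4.0×0.08206)
= 97.24/0.328240
= 296.25 K

296.25 K


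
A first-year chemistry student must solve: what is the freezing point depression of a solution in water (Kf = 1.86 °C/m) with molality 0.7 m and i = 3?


ΔTf = Kf × m × i
= 1.86 × 0.7 × 3
= 3.906 °C

3.906 °C


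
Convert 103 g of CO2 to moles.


M(CO2) = 44.01 g/mol
n = mass/M = 103/44.01 = 2.3404 mol

2.3404 mol


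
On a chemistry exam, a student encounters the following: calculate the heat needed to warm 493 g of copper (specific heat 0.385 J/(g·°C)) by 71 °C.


q = mcΔT = 493 × 0.385 × 71
= 13476.16 J

13476.16 J


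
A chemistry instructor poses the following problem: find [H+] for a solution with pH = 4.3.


[H+] = 10^(-pH) = 10^(-4.3)
= 5.01×10^-5 M

5.01×10^-5 M


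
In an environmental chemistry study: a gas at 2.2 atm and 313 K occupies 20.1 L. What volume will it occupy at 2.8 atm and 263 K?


P1V1/T1 = P2V2/T2
V2 = P1V1T2/(T1P2)
= 2.2×20.1×263/(313×2.8)
= 13.27 L

13.27 L


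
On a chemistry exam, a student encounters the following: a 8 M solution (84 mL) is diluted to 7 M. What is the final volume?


C1V1 = C2V2
8 × 84 = 7 × V2
V2 = 672/7 = 96.0 mL

96.0 mL


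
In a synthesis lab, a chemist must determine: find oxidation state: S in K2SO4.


2(+1) + x + 4(-2) = 0, so x = +6
Oxidation number: +6

+6


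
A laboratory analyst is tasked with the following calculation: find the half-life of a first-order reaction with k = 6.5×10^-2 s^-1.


t½ = ln2/k = 0.693147/(6.5×10^-2 s^-1)
= 10.66 s

10.66 s


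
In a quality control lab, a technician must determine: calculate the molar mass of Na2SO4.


M(Na2SO4) = 2×22.99 + 1×32.07 + 4×16.0
= 45.98 + 32.07 + 64.0
= 142.05 g/mol

142.05 g/mol


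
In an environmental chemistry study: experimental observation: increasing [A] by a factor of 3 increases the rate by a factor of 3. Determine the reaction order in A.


rate ∝ [A]^n
3^n = 3 → n = 1
Order in A: 1

1


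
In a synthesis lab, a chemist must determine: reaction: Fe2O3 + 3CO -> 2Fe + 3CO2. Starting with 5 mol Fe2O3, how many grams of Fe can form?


Mole ratio Fe:Fe2O3 = 2:1
n(Fe) = 5 × 2/1 = 10.000 mol
mass = 10.000 × 55.85 = 558.5 g

558.5 g


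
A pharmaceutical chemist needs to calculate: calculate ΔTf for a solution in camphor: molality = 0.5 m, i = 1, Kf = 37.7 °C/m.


ΔTf = Kf × m × i
= 37.7 × 0.5 × 1
= 18.85 °C

18.85 °C


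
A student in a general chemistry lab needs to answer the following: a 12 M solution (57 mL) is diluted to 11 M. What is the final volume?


C1V1 = C2V2
12 × 57 = 11 × V2
V2 = 684/11 = 62.18 mL

62.18 mL


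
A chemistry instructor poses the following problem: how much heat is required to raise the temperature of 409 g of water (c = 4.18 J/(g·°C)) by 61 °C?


q = mcΔT = 409 × 4.18 × 61
= 104286.82 J

104286.82 J


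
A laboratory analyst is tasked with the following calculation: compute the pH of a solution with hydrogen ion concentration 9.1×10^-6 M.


pH = -log10([H+]) = -log10(9.1×10^-6)
= 6 - log10(9.1)
= 6 - 0.96
= 5.04

5.04


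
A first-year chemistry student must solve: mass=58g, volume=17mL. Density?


ρ = mass/volume
= 58/17
= 3.412 g/mL

3.412 g/mL


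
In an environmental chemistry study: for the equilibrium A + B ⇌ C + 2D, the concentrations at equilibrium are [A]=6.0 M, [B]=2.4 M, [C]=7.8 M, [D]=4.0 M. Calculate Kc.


Kc = [C][D]^2/([A][B])
= (7.8^1 × 4.0^2)/(6.0^1 × 2.4^1)
= 124.8/14.4
= 8.667

8.667


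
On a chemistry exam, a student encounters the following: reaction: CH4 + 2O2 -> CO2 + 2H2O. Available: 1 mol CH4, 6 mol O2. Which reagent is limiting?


Mole ratio available / coefficient:
  CH4: 1/1 = 1.000
  O2: 6/2 = 3.000
Smaller ratio is limiting.

CH4


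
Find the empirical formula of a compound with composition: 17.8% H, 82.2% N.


Assume 100 g sample. Moles of each element:
  H: 17.8/1.008 = 17.659 mol
  N: 82.2/14.01 = 5.867 mol
Divide by smallest (5.867):
  H: 17.659/5.867 = 3.01
  N: 5.867/5.867 = 1.0
Empirical formula: NH3

NH3
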